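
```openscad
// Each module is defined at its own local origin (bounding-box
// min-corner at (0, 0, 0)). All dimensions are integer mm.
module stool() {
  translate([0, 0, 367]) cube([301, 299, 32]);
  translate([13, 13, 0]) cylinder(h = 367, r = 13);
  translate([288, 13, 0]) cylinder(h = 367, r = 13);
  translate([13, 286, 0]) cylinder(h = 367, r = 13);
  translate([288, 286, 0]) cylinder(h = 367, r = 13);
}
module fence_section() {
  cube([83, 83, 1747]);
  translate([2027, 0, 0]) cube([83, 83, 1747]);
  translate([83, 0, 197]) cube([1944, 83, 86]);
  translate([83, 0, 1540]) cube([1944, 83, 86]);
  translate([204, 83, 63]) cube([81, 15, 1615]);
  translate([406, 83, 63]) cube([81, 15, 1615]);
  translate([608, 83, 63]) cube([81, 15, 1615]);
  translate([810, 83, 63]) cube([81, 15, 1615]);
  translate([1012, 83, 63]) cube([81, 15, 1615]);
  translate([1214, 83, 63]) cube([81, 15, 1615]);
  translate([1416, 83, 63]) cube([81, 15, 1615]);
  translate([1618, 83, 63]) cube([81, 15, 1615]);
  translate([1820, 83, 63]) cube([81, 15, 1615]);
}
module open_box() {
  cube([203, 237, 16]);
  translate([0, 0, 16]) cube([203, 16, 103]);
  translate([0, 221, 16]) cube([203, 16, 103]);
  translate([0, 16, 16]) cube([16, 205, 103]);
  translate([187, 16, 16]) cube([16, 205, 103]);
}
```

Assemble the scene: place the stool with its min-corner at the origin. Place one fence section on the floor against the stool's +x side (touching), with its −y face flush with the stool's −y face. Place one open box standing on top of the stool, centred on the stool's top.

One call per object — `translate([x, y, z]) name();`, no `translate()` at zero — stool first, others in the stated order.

stool();
translate([301, 0, 0]) fence_section();
translate([49, 31, 399]) open_box();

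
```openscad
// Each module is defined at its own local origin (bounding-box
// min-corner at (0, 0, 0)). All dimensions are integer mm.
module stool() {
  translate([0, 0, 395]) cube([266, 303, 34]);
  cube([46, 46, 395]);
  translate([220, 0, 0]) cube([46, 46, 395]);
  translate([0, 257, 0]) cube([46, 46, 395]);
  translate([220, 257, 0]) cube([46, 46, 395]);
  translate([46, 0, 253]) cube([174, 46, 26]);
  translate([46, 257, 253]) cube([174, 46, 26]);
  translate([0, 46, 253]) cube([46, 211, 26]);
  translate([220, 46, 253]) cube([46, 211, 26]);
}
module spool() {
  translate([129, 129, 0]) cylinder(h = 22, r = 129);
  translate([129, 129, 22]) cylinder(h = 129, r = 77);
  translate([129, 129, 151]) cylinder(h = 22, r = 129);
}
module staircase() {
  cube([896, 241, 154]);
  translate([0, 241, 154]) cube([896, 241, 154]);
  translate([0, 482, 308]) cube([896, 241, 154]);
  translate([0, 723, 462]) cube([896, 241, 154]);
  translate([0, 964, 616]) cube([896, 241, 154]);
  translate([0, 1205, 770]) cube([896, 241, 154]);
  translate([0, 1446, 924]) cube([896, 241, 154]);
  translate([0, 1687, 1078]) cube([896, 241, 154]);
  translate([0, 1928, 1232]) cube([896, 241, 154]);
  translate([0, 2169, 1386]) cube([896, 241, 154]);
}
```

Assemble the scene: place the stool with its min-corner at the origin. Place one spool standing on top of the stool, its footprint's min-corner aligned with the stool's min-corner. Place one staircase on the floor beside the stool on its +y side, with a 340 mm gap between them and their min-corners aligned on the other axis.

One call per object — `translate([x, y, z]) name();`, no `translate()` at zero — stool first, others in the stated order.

stool();
translate([0, 0, 429]) spool();
translate([0, 643, 0]) staircase();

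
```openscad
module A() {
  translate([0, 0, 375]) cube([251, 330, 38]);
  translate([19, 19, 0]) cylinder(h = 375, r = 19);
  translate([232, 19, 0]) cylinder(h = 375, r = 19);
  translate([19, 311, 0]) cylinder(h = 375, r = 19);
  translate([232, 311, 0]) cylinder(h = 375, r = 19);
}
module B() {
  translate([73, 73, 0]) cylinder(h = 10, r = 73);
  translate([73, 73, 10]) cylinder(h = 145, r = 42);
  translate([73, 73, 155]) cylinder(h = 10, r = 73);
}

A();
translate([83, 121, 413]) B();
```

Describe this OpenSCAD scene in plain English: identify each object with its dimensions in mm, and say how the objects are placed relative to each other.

A is a simple wooden stool: a rectangular seat 251 mm (x) by 330 mm (y), 38 mm thick, top face at z = 413 mm, on four round legs, each 38 mm in diameter. The legs rest on z = 0, each leg's axis is inset half a diameter from the nearest pair of seat edges (so the leg's bounding box is flush with the corner).

B is a spool: two coaxial disc flanges of radius 73 mm and thickness 10 mm, joined by a core cylinder of radius 42 mm and height 145 mm. The lower flange rests on z = 0 and the three cylinders share a vertical axis.

The spool is on top of the stool.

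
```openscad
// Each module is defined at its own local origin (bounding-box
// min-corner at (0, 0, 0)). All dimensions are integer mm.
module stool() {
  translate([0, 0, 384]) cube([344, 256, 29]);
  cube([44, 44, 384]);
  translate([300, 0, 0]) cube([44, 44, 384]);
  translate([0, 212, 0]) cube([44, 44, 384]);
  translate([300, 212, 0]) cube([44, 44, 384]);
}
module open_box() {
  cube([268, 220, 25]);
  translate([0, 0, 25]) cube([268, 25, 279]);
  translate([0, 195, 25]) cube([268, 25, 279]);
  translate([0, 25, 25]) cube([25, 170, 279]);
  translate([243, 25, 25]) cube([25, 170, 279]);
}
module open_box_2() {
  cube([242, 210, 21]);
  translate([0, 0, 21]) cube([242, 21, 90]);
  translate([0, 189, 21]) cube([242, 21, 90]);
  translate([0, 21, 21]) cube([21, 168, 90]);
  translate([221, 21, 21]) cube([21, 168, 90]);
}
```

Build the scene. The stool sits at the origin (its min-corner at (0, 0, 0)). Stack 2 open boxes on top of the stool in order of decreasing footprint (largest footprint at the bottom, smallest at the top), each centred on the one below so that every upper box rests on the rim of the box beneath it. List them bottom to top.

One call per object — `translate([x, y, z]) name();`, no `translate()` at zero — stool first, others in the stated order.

stool();
translate([38, 18, 413]) open_box();
translate([51, 23, 717]) open_box_2();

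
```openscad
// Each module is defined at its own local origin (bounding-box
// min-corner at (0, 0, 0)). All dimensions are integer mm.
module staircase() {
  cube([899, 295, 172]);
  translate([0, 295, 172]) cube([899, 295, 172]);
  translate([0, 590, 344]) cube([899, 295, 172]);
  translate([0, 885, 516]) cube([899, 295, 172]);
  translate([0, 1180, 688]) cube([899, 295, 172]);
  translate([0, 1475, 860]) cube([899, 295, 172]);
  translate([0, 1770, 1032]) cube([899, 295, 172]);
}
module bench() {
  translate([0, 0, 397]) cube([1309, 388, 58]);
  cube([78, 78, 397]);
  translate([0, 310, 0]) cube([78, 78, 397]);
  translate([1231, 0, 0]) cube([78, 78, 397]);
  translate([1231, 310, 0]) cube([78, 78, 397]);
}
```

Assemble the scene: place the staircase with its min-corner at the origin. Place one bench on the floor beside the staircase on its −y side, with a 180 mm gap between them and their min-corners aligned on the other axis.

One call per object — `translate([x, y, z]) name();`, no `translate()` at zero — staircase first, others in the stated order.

staircase();
translate([0, -568, 0]) bench();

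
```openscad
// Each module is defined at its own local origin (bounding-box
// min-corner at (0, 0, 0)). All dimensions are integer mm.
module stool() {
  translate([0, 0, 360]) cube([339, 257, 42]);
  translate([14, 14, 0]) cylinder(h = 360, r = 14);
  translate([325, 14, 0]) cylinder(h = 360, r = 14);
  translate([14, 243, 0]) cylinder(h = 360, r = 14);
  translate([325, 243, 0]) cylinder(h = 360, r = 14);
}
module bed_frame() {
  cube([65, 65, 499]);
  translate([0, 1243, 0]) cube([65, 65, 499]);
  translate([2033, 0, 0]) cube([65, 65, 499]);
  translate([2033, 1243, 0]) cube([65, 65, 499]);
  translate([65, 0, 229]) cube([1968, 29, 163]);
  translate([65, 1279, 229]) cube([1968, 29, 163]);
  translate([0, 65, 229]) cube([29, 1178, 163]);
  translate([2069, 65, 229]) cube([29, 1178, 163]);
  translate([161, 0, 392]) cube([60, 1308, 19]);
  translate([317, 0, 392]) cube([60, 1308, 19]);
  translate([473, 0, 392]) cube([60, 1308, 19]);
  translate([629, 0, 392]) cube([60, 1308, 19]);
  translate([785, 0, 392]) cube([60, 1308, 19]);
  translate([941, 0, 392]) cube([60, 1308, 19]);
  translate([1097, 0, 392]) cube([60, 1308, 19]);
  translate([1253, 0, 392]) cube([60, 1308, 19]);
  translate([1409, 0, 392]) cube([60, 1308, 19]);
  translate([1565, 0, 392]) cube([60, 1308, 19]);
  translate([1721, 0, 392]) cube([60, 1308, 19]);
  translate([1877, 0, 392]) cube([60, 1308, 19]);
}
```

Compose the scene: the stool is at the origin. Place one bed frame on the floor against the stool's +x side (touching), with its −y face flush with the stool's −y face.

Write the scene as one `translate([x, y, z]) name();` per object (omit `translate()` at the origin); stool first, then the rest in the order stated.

stool();
translate([339, 0, 0]) bed_frame();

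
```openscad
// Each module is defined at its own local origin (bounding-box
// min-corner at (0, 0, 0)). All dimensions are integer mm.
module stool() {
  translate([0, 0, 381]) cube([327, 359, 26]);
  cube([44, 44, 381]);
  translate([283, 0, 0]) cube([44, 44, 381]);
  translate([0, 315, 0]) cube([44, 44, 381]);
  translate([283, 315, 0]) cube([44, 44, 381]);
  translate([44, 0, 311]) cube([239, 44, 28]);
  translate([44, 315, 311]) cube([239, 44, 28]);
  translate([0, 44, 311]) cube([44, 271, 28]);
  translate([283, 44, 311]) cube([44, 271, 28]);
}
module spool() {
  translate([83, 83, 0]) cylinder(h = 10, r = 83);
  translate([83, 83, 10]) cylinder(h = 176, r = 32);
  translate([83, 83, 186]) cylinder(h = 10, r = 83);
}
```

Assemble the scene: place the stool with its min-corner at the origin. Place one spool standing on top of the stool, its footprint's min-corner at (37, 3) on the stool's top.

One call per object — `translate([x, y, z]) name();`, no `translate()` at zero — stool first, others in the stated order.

stool();
translate([37, 3, 407]) spool();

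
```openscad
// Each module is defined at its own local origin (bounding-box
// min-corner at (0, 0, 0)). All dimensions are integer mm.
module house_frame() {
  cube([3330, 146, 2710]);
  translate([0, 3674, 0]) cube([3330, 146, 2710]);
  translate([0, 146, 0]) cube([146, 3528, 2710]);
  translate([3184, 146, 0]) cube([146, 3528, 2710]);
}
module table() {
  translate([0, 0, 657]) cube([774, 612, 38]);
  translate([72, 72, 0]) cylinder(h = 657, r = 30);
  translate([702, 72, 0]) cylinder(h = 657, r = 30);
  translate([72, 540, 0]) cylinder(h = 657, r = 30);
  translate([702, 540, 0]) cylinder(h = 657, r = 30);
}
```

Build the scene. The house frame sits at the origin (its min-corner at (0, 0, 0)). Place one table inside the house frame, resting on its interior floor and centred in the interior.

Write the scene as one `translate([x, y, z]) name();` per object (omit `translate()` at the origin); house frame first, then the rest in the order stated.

house_frame();
translate([1278, 1604, 0]) table();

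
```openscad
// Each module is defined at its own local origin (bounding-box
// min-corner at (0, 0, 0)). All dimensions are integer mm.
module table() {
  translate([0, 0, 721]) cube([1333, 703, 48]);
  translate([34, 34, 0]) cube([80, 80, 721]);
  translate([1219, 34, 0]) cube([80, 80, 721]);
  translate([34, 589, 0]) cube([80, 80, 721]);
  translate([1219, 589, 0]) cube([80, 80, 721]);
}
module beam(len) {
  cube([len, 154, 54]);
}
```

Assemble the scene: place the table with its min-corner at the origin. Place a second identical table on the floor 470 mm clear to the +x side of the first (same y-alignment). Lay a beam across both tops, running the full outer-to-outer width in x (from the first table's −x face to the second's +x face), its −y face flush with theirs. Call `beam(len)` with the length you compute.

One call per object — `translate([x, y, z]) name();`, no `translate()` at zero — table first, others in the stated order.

table();
translate([1803, 0, 0]) table();
translate([0, 0, 769]) beam(3136);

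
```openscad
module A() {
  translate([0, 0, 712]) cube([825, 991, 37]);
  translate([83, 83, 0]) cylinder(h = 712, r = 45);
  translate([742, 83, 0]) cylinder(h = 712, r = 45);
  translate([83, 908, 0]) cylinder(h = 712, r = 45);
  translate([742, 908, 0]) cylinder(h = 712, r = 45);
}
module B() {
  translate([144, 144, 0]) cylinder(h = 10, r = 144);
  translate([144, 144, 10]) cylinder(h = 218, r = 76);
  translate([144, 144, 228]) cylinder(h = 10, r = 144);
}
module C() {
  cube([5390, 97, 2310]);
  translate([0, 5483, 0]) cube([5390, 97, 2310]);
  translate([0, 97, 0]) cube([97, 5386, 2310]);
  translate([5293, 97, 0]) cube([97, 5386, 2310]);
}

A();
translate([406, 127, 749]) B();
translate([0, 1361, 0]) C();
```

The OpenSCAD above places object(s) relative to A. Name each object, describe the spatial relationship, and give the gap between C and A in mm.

A is a table. B is a spool. C is a house frame. The spool is on top of the table. The house frame is on the floor beside the table on its +y side. The gap between the house frame and the table is 370 mm.

The house frame's nearest face is 370 mm from the table's +y face.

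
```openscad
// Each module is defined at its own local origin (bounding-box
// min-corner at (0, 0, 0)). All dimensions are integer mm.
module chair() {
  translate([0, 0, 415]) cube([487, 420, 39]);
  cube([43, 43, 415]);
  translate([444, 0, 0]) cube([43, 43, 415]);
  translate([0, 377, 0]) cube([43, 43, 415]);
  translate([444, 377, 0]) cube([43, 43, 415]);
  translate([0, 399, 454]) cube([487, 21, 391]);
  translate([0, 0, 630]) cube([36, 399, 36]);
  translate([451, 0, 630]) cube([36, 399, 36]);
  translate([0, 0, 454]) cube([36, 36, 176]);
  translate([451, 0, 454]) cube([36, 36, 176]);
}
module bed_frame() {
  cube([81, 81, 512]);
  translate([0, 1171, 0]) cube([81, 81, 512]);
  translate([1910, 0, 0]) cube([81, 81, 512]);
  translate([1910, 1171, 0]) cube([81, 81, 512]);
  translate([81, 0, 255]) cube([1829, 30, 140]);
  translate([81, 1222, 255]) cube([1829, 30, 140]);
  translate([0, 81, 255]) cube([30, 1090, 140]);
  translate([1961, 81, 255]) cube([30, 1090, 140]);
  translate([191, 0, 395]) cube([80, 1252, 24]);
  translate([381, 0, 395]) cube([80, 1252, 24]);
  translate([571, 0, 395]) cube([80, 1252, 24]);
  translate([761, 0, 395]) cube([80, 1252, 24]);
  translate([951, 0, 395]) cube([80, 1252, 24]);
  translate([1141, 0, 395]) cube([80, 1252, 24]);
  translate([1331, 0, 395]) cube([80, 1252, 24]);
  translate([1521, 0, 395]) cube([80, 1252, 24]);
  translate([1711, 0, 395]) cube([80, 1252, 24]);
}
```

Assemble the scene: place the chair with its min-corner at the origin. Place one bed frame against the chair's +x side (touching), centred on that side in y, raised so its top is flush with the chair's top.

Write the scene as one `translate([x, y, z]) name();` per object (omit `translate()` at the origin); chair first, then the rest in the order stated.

chair();
translate([487, -416, 333]) bed_frame();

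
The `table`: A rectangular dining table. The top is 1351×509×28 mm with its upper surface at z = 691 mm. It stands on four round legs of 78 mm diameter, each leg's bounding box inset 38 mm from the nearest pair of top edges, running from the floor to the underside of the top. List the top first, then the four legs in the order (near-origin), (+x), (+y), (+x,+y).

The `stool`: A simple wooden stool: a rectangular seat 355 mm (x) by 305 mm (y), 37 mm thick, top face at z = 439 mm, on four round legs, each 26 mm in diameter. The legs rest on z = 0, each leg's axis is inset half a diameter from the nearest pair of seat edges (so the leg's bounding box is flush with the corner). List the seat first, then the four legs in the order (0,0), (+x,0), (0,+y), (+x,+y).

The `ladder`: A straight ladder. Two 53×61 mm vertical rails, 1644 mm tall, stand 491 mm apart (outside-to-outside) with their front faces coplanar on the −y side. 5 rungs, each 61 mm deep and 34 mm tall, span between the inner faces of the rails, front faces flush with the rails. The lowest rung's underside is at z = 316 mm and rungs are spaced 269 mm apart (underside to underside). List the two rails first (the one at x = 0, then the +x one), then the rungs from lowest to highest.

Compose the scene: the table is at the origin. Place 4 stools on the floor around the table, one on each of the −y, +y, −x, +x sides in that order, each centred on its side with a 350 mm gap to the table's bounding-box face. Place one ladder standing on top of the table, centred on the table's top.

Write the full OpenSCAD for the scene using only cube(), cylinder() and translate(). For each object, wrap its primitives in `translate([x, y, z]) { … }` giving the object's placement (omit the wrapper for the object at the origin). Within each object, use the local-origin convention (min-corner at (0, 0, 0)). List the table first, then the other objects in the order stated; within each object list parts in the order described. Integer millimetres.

translate([0, 0, 663]) cube([1351, 509, 28]);
translate([77, 77, 0]) cylinder(h = 663, r = 39);
translate([1274, 77, 0]) cylinder(h = 663, r = 39);
translate([77, 432, 0]) cylinder(h = 663, r = 39);
translate([1274, 432, 0]) cylinder(h = 663, r = 39);
translate([498, -655, 0]) {
  translate([0, 0, 402]) cube([355, 305, 37]);
  translate([13, 13, 0]) cylinder(h = 402, r = 13);
  translate([342, 13, 0]) cylinder(h = 402, r = 13);
  translate([13, 292, 0]) cylinder(h = 402, r = 13);
  translate([342, 292, 0]) cylinder(h = 402, r = 13);
}
translate([498, 859, 0]) {
  translate([0, 0, 402]) cube([355, 305, 37]);
  translate([13, 13, 0]) cylinder(h = 402, r = 13);
  translate([342, 13, 0]) cylinder(h = 402, r = 13);
  translate([13, 292, 0]) cylinder(h = 402, r = 13);
  translate([342, 292, 0]) cylinder(h = 402, r = 13);
}
translate([-705, 102, 0]) {
  translate([0, 0, 402]) cube([355, 305, 37]);
  translate([13, 13, 0]) cylinder(h = 402, r = 13);
  translate([342, 13, 0]) cylinder(h = 402, r = 13);
  translate([13, 292, 0]) cylinder(h = 402, r = 13);
  translate([342, 292, 0]) cylinder(h = 402, r = 13);
}
translate([1701, 102, 0]) {
  translate([0, 0, 402]) cube([355, 305, 37]);
  translate([13, 13, 0]) cylinder(h = 402, r = 13);
  translate([342, 13, 0]) cylinder(h = 402, r = 13);
  translate([13, 292, 0]) cylinder(h = 402, r = 13);
  translate([342, 292, 0]) cylinder(h = 402, r = 13);
}
translate([430, 224, 691]) {
  cube([53, 61, 1644]);
  translate([438, 0, 0]) cube([53, 61, 1644]);
  translate([53, 0, 316]) cube([385, 61, 34]);
  translate([53, 0, 585]) cube([385, 61, 34]);
  translate([53, 0, 854]) cube([385, 61, 34]);
  translate([53, 0, 1123]) cube([385, 61, 34]);
  translate([53, 0, 1392]) cube([385, 61, 34]);
}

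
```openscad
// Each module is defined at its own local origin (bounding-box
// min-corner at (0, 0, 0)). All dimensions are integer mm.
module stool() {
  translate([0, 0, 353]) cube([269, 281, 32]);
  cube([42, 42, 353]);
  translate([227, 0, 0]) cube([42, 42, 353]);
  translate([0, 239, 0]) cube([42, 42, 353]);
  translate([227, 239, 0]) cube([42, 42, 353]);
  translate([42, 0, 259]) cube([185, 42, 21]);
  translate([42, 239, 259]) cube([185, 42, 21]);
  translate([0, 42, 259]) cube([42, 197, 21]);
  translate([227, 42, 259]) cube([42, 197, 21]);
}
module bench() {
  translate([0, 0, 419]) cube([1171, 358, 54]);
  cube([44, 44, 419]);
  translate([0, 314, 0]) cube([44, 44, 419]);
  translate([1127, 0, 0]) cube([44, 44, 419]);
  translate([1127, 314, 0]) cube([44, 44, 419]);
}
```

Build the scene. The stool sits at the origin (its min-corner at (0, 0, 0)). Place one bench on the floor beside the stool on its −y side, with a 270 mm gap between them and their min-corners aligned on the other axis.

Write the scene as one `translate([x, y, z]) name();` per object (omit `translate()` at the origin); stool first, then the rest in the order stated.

stool();
translate([0, -628, 0]) bench();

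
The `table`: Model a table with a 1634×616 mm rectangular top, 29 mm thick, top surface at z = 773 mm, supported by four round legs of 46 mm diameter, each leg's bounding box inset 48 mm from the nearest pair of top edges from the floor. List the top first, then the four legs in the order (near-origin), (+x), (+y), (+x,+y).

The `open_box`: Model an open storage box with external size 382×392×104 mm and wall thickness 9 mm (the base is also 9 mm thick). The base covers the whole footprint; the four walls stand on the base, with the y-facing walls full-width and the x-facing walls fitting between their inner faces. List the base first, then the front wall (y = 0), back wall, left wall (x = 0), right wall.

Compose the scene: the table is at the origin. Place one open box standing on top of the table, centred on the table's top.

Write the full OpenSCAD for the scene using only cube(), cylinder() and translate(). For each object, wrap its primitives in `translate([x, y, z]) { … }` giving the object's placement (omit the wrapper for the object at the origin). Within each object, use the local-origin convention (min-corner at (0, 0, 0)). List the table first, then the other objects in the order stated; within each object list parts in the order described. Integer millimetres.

translate([0, 0, 744]) cube([1634, 616, 29]);
translate([71, 71, 0]) cylinder(h = 744, r = 23);
translate([1563, 71, 0]) cylinder(h = 744, r = 23);
translate([71, 545, 0]) cylinder(h = 744, r = 23);
translate([1563, 545, 0]) cylinder(h = 744, r = 23);
translate([626, 112, 773]) {
  cube([382, 392, 9]);
  translate([0, 0, 9]) cube([382, 9, 95]);
  translate([0, 383, 9]) cube([382, 9, 95]);
  translate([0, 9, 9]) cube([9, 374, 95]);
  translate([373, 9, 9]) cube([9, 374, 95]);
}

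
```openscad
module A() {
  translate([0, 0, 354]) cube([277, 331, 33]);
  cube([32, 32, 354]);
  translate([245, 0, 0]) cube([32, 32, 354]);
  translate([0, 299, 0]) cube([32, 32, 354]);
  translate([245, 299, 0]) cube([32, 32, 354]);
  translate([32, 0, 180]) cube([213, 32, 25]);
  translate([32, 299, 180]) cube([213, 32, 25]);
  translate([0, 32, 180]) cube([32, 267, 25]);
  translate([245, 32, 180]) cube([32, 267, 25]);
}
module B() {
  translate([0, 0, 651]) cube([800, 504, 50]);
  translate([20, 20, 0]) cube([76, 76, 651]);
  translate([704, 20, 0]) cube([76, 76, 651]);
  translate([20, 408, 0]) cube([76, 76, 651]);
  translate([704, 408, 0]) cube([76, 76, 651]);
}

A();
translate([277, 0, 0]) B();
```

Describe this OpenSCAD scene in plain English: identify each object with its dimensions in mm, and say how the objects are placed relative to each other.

A is a four-legged stool. The seat is 277×331 mm, 33 mm thick, top at z = 387 mm. It stands on four square legs, each 32×32 mm in cross-section, from z = 0 to the seat underside, each flush with a corner of the seat. Four stretchers, 32 mm wide and 25 mm tall, connect adjacent legs with their undersides at z = 180 mm, each running between the inner faces of the legs it joins and aligned with the legs' outer faces on the other axis.

B is a rectangular dining table. The top is 800×504×50 mm with its upper surface at z = 701 mm. It stands on four 76×76 mm square legs, each inset 20 mm from the nearest pair of top edges, running from the floor to the underside of the top.

The table is against the stool's +x side, with their −y faces flush.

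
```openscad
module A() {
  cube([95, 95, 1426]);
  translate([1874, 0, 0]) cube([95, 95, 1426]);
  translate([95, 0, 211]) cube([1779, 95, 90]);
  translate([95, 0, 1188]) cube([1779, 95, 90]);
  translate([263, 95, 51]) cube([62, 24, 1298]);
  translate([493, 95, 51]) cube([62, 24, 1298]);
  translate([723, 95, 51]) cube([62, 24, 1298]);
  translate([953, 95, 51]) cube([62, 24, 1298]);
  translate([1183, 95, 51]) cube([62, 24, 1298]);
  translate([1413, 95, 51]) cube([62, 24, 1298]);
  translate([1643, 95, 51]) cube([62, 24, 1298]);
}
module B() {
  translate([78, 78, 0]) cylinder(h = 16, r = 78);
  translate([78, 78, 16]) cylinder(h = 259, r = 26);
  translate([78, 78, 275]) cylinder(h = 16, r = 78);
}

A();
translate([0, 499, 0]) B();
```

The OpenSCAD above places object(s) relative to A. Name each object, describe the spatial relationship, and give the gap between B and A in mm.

A is a fence section. B is a spool. The spool is on the floor beside the fence section on its +y side. The gap between the spool and the fence section is 380 mm.

The spool's nearest face is 380 mm from the fence section's +y face.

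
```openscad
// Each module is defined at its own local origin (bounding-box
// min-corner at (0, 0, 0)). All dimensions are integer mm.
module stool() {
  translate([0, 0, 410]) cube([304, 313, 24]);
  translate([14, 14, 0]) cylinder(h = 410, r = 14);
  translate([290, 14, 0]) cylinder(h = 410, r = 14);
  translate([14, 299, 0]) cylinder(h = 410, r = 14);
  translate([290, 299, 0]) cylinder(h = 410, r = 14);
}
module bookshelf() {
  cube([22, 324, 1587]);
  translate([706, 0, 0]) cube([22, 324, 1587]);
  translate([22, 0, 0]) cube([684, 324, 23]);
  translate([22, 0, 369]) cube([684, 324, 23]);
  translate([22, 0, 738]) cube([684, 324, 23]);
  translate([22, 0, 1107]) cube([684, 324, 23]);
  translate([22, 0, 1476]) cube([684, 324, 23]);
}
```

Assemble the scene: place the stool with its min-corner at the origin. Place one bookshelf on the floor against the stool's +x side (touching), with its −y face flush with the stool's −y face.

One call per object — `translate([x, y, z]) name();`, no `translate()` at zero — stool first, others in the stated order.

stool();
translate([304, 0, 0]) bookshelf();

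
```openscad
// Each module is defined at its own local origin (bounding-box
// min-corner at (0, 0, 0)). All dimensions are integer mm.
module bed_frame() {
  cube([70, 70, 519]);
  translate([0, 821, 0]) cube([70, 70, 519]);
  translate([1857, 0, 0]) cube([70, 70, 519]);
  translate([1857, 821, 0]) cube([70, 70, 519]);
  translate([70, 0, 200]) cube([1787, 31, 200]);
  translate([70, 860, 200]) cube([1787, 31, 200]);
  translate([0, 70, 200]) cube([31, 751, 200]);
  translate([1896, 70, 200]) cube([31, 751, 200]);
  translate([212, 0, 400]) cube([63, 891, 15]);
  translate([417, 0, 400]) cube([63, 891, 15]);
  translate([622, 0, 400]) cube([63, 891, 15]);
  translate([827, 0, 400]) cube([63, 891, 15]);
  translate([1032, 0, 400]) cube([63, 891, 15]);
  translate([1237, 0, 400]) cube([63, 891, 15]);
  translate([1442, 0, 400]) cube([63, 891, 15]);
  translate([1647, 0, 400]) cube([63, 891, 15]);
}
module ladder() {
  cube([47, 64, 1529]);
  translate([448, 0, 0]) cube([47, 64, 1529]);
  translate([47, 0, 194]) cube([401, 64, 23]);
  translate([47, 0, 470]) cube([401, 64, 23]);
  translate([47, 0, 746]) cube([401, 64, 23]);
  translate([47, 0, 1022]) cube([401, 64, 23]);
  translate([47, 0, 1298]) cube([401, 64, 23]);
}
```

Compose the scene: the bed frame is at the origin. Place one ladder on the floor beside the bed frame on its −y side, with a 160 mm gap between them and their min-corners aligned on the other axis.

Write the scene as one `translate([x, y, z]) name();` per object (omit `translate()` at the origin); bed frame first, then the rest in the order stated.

bed_frame();
translate([0, -224, 0]) ladder();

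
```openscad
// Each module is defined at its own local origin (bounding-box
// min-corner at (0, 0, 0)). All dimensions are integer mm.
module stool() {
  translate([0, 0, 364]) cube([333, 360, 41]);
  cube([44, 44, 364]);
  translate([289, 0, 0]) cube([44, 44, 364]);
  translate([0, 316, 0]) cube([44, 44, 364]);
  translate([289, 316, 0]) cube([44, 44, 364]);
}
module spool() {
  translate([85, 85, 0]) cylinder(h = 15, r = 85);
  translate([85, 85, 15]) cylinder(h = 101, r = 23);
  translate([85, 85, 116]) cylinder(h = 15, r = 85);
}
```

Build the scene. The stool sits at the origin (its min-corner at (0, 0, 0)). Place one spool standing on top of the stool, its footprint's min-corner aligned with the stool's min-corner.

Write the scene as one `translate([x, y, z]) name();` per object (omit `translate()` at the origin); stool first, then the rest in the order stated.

stool();
translate([0, 0, 405]) spool();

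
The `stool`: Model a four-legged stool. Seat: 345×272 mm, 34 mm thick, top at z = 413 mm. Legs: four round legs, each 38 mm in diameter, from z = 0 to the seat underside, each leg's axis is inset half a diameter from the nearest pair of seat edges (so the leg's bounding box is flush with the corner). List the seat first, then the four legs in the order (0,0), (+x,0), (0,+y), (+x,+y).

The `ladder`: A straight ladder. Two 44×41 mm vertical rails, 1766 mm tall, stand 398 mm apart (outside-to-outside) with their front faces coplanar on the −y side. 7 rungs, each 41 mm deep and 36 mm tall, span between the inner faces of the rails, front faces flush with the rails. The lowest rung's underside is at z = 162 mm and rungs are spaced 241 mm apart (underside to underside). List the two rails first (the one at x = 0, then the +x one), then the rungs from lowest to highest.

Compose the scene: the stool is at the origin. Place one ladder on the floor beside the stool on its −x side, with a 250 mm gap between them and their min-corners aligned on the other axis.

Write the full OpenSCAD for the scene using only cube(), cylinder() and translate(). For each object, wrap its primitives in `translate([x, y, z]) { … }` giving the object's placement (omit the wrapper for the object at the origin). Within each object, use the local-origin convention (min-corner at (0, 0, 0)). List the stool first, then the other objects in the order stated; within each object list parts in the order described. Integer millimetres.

translate([0, 0, 379]) cube([345, 272, 34]);
translate([19, 19, 0]) cylinder(h = 379, r = 19);
translate([326, 19, 0]) cylinder(h = 379, r = 19);
translate([19, 253, 0]) cylinder(h = 379, r = 19);
translate([326, 253, 0]) cylinder(h = 379, r = 19);
translate([-648, 0, 0]) {
  cube([44, 41, 1766]);
  translate([354, 0, 0]) cube([44, 41, 1766]);
  translate([44, 0, 162]) cube([310, 41, 36]);
  translate([44, 0, 403]) cube([310, 41, 36]);
  translate([44, 0, 644]) cube([310, 41, 36]);
  translate([44, 0, 885]) cube([310, 41, 36]);
  translate([44, 0, 1126]) cube([310, 41, 36]);
  translate([44, 0, 1367]) cube([310, 41, 36]);
  translate([44, 0, 1608]) cube([310, 41, 36]);
}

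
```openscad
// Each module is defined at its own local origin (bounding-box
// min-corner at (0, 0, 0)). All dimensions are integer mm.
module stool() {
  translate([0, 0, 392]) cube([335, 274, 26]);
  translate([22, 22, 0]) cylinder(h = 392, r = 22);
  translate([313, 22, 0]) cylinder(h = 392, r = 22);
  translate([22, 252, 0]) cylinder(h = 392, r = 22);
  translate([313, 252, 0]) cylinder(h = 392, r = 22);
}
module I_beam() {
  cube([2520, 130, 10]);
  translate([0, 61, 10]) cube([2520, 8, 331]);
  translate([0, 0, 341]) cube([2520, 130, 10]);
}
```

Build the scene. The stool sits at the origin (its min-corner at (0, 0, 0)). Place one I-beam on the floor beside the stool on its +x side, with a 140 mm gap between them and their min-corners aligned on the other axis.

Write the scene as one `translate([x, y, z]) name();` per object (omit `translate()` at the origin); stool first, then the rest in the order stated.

stool();
translate([475, 0, 0]) I_beam();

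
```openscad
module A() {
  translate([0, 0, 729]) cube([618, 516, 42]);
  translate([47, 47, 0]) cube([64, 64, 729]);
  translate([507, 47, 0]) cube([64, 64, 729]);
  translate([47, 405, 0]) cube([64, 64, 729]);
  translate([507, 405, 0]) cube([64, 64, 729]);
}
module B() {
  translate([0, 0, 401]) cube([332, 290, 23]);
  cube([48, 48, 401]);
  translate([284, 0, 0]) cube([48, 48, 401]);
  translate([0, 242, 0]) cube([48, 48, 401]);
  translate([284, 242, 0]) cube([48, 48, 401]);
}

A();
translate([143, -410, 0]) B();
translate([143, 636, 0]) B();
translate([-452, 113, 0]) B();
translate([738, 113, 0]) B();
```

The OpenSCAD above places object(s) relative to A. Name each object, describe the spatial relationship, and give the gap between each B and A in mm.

Each stool's nearest face is 120 mm from the table's bounding box.

A is a table. B is a stool. Four stools sit around the table at the −y, +y, −x, +x sides. The gap between each stool and the table is 120 mm.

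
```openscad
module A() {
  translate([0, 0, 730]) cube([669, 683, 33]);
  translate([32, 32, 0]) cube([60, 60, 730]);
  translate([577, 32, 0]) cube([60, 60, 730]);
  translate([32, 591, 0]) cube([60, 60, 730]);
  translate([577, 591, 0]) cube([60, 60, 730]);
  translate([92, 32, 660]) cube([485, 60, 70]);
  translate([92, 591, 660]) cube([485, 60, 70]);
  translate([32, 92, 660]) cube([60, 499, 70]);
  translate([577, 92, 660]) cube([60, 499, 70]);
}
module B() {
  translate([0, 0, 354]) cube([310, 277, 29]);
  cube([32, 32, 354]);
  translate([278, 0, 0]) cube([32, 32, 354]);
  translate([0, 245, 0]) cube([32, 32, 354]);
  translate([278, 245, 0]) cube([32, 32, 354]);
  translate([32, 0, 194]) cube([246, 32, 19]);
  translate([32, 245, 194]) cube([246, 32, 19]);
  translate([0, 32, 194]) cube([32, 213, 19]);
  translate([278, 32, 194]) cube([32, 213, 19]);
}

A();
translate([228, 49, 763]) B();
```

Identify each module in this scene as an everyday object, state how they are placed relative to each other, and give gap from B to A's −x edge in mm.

The stool's min-x is at 228; the table's min-x is 0; gap = 228 mm.

A is a table. B is a stool. The stool is on top of the table. The gap from the stool to the table's −x edge is 228 mm.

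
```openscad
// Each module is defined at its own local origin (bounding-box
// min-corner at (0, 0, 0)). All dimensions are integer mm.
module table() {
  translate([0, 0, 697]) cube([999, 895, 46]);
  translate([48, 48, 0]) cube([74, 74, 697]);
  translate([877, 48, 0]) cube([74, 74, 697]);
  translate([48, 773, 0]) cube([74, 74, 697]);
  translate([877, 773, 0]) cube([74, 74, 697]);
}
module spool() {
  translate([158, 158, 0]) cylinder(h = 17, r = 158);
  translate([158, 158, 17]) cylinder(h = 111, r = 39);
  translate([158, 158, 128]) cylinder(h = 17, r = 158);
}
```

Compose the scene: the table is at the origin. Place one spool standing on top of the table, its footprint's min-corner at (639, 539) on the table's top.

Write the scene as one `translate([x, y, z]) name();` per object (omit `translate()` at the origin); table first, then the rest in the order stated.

table();
translate([639, 539, 743]) spool();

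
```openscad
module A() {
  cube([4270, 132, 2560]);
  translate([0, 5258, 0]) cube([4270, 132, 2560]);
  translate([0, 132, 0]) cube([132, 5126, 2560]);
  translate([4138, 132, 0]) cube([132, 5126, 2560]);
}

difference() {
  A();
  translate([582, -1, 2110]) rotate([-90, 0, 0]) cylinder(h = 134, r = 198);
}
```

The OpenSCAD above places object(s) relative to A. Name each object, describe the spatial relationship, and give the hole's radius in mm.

The subtracted cylinder has r = 198 mm.

A is a house frame. The house frame has a circular hole through its front wall. The hole's radius is 198 mm.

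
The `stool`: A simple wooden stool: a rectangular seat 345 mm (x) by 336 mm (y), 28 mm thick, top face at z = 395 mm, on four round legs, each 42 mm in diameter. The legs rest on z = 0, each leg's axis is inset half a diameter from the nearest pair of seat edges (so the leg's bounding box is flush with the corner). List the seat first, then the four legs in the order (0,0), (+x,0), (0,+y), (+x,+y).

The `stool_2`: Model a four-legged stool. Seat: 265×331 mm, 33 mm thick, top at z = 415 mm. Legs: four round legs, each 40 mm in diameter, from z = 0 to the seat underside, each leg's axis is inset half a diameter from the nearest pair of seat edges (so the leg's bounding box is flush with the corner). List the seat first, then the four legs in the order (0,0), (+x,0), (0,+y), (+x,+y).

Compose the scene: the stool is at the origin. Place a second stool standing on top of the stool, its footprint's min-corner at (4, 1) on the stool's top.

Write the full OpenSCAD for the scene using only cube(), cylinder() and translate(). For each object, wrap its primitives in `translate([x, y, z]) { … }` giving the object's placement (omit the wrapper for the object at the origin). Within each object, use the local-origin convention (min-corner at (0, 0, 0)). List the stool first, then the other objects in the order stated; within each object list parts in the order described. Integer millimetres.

translate([0, 0, 367]) cube([345, 336, 28]);
translate([21, 21, 0]) cylinder(h = 367, r = 21);
translate([324, 21, 0]) cylinder(h = 367, r = 21);
translate([21, 315, 0]) cylinder(h = 367, r = 21);
translate([324, 315, 0]) cylinder(h = 367, r = 21);
translate([4, 1, 395]) {
  translate([0, 0, 382]) cube([265, 331, 33]);
  translate([20, 20, 0]) cylinder(h = 382, r = 20);
  translate([245, 20, 0]) cylinder(h = 382, r = 20);
  translate([20, 311, 0]) cylinder(h = 382, r = 20);
  translate([245, 311, 0]) cylinder(h = 382, r = 20);
}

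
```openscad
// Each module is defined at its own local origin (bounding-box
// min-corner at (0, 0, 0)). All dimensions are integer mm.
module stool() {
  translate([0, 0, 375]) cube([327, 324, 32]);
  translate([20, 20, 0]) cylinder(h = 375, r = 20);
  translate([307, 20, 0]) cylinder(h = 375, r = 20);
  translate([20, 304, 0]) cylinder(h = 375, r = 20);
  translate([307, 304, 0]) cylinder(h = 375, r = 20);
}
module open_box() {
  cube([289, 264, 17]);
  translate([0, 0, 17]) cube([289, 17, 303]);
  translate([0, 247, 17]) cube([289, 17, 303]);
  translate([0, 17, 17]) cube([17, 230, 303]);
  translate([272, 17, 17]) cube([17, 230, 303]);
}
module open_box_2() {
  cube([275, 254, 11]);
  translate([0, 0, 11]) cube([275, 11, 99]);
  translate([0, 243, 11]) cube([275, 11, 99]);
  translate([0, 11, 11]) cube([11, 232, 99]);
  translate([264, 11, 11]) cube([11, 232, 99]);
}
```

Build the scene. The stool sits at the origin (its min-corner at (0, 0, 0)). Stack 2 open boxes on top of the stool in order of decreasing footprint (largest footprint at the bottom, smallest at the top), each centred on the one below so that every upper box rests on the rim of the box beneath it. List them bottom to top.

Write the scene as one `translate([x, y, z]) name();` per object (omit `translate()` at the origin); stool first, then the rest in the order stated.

stool();
translate([19, 30, 407]) open_box();
translate([26, 35, 727]) open_box_2();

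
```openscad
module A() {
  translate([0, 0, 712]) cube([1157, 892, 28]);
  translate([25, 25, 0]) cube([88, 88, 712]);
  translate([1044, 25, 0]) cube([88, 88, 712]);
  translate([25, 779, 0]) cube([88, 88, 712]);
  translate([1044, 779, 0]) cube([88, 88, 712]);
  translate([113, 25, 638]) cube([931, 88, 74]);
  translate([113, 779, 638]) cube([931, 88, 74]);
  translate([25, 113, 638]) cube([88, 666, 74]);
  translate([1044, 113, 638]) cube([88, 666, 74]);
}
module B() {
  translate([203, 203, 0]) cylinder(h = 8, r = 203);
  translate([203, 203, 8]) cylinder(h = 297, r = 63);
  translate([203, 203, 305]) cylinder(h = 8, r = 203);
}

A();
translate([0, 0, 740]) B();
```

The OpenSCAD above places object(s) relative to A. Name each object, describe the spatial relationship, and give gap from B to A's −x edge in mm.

A is a table. B is a spool. The spool is on top of the table. The gap from the spool to the table's −x edge is 0 mm.

The spool's min-x is at 0; the table's min-x is 0; gap = 0 mm.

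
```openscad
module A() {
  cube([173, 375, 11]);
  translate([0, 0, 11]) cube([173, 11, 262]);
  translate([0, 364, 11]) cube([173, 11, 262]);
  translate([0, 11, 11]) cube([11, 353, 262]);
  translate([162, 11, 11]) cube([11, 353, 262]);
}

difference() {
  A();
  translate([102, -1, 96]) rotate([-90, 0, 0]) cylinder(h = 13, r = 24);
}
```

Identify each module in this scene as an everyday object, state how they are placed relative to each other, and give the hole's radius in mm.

A is an open box. The open box has a circular hole through its front wall. The hole's radius is 24 mm.

The subtracted cylinder has r = 24 mm.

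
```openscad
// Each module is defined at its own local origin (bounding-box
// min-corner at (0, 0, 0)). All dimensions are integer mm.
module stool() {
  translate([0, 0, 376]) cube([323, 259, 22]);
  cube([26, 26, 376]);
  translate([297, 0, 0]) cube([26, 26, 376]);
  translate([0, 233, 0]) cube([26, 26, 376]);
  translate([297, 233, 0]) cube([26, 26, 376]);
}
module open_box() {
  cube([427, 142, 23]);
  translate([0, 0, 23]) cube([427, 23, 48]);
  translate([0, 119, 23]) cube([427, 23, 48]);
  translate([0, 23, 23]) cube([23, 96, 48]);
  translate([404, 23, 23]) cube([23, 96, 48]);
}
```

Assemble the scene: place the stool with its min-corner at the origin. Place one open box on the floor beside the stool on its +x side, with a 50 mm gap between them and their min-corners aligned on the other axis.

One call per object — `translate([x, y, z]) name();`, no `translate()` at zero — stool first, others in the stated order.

stool();
translate([373, 0, 0]) open_box();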